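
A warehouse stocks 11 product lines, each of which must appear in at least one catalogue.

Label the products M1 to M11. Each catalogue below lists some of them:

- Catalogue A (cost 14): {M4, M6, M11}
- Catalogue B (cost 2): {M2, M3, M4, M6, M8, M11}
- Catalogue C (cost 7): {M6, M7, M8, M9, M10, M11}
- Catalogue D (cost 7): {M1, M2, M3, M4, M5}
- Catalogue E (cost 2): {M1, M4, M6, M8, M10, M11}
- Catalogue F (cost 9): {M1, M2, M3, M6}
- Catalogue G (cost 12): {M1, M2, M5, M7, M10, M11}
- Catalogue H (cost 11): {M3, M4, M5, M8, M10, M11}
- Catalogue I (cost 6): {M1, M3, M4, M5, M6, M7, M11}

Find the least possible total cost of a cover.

14

C, D together cover every product (C ∪ D = {M1, M2, M3, M4, M5, M6, M7, M8, M9, M10, M11}); total cost 7 + 7 = 14.
The greedy pick B, E, I, C costs 17; no covering selection beats 14.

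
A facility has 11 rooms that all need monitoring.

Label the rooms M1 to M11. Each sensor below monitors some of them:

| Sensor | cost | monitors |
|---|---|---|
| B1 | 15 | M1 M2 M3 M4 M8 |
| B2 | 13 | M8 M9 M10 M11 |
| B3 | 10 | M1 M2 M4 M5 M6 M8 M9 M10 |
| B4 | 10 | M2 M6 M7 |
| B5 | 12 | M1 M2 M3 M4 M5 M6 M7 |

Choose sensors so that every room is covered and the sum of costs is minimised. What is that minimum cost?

25

B2, B5 together cover every room (B2 ∪ B5 = {M1, M2, M3, M4, M5, M6, M7, M8, M9, M10, M11}); total cost 13 + 12 = 25.
The greedy pick B3, B5, B2 costs 35; no covering selection beats 25.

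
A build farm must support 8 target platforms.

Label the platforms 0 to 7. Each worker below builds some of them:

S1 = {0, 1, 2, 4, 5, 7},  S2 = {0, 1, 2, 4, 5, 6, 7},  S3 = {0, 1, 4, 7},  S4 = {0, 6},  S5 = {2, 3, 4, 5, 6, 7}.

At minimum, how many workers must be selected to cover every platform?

2

S3 and S5 together: S3 ∪ S5 = {0, 1, 2, 3, 4, 5, 6, 7} — every platform is covered.
No single worker has all 8 platforms (the largest, S2, has 7), so 2 is optimal.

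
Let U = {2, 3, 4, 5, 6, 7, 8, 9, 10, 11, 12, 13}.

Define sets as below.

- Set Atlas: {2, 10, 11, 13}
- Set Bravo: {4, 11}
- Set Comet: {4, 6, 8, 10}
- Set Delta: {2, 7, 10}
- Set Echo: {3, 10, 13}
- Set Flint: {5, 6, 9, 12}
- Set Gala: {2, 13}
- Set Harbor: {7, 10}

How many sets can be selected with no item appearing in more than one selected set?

4

Bravo, Flint, Gala, Harbor are pairwise disjoint (Bravo={4,11}; Flint={5,6,9,12}; Gala={2,13}; Harbor={7,10}).
Every remaining set overlaps one of these, and no 5 of the listed sets are pairwise disjoint, so 4 is the maximum.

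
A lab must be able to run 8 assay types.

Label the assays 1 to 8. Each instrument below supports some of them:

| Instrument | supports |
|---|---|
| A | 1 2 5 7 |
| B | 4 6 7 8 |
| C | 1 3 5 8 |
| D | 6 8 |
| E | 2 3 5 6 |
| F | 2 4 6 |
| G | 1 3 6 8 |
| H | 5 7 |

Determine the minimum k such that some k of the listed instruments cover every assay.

3

Take {B, C, E}. Their union is {1, 2, 3, 4, 5, 6, 7, 8}, which is all 8 assays.
No 2 of the 8 instruments cover everything (all 28 combinations miss at least one assay), so 3 is optimal.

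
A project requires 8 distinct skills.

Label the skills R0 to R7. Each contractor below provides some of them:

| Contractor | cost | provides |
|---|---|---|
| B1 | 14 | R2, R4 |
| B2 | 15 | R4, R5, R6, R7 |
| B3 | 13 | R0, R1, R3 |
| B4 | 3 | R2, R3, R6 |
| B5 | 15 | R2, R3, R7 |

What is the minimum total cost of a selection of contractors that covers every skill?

B2, B3, B4 together cover every skill (B2 ∪ B3 ∪ B4 = {R0, R1, R2, R3, R4, R5, R6, R7}); total cost 15 + 13 + 3 = 31.
No covering selection has total cost below 31.

31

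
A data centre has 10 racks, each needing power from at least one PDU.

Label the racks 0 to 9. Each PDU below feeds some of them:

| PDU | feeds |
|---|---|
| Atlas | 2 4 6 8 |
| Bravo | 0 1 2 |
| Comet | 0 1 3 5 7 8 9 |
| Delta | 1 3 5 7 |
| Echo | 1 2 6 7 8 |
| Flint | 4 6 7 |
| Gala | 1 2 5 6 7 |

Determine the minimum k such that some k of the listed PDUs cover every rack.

Take {Atlas, Comet}. Their union is {0, 1, 2, 3, 4, 5, 6, 7, 8, 9}, which is all 10 racks.
No single PDU has all 10 racks (the largest, Comet, has 7), so 2 is optimal.

2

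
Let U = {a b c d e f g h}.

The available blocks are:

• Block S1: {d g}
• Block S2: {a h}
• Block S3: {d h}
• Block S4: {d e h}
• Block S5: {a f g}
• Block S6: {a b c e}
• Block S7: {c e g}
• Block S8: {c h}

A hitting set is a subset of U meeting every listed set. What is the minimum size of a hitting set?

The 3 points {c, g, h} hit every block.
No choice of 2 points meets every block, so 3 is the minimum.

3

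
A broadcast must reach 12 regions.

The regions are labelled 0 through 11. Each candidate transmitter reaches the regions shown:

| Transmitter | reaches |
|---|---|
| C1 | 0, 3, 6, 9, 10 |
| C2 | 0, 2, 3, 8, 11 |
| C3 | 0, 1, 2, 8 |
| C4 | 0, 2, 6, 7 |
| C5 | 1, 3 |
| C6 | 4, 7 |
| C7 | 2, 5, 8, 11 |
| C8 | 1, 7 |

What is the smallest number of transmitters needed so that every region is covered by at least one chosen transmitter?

4

Take {C1, C3, C6, C7}. Their union is {0, 1, 2, 3, 4, 5, 6, 7, 8, 9, 10, 11}, which is all 12 regions.
No 3 of the 8 transmitters cover everything (all 56 combinations miss at least one region), so 4 is optimal.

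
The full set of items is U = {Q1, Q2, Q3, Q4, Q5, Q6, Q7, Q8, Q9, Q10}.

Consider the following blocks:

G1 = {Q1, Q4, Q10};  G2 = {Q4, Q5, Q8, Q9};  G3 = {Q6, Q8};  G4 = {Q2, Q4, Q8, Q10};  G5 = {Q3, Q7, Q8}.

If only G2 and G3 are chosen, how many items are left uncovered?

5

Union of G2, G3 = {Q4, Q5, Q6, Q8, Q9}.
Not covered: Q1, Q2, Q3, Q7, Q10 — 5 items.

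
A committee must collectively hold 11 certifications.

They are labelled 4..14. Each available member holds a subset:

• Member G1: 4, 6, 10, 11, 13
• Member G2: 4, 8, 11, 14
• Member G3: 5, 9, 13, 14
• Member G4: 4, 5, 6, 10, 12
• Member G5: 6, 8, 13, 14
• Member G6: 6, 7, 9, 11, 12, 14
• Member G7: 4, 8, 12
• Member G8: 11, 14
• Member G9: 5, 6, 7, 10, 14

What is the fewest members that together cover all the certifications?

3

Take {G4, G5, G6}. Their union is {4, 5, 6, 7, 8, 9, 10, 11, 12, 13, 14}, which is all 11 certifications.
No 2 of the 9 members cover everything (all 36 combinations miss at least one certification), so 3 is optimal.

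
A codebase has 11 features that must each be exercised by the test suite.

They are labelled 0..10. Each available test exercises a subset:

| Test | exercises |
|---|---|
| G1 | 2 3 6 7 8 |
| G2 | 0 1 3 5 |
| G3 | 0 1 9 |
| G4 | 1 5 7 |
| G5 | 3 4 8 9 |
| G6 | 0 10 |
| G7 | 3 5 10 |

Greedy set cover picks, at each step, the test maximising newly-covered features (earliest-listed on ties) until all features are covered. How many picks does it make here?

4

Greedy: pick G1 (covers 5 new) → pick G2 (covers 3 new) → pick G5 (covers 2 new) → pick G6 (covers 1 new). Total picks: 4.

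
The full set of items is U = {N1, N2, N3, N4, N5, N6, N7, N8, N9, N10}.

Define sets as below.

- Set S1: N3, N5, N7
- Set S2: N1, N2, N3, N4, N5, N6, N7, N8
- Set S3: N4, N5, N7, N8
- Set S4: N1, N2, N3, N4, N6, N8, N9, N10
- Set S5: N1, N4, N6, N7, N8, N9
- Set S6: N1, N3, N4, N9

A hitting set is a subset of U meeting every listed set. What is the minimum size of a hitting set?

2

Take H = {N1, N5}. Each listed set contains at least one of these, so H is a hitting set of size 2.
No single item lies in every set, so at least 2 are needed and 2 is optimal.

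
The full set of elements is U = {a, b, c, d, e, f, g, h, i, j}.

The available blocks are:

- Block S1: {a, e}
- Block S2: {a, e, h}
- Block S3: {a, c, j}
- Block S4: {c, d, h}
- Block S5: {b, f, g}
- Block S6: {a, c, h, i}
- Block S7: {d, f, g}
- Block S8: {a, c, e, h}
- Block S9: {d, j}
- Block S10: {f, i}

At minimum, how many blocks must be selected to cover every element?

Take {S1, S5, S6, S9}. Their union is {a, b, c, d, e, f, g, h, i, j}, which is all 10 elements.
No 3 of the 10 blocks cover everything (all 120 combinations miss at least one element), so 4 is optimal.

4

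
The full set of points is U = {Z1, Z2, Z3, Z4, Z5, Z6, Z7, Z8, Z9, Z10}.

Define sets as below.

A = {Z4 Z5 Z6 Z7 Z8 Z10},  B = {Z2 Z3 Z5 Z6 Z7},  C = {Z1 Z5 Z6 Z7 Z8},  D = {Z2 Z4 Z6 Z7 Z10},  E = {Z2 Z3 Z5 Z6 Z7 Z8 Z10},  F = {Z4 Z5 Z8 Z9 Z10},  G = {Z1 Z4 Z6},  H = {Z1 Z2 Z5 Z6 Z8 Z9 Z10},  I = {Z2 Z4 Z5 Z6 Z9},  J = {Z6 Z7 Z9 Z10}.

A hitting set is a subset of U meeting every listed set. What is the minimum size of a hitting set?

2

T = {Z6, Z10} meets every set (each contains at least one member of T), and |T| = 2.
No single point lies in every set, so at least 2 are needed and 2 is optimal.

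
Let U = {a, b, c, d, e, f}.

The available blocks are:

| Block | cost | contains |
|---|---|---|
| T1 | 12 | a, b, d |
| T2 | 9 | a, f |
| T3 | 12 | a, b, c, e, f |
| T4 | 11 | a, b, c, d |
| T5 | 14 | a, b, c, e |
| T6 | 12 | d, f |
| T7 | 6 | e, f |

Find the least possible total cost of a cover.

17

T4, T7 together cover every point (T4 ∪ T7 = {a, b, c, d, e, f}); total cost 11 + 6 = 17.
The greedy pick T3, T4 costs 23; no covering selection beats 17.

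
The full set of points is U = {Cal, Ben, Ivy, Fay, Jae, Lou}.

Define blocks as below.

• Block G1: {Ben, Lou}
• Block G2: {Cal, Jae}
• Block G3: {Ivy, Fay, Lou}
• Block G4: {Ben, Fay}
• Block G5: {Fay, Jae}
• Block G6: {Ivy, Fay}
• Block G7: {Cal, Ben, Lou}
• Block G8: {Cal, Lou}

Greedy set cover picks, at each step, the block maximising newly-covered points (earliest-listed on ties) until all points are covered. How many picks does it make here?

Greedy: pick G3 (covers 3 new) → pick G2 (covers 2 new) → pick G1 (covers 1 new). Total picks: 3.

3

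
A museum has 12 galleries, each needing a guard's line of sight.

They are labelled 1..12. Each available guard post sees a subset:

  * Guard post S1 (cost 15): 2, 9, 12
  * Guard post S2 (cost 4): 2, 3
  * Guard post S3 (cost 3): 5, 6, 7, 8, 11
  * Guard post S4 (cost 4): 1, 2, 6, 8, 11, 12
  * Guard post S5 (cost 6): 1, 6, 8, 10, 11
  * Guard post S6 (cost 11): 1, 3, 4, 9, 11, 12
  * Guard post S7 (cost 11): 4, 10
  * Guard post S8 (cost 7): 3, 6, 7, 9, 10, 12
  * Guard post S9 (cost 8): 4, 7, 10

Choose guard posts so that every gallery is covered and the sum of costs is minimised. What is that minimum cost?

22

S3, S4, S8, S9 together cover every gallery (S3 ∪ S4 ∪ S8 ∪ S9 = {1, 2, 3, 4, 5, 6, 7, 8, 9, 10, 11, 12}); total cost 3 + 4 + 7 + 8 = 22.
No covering selection has total cost below 22.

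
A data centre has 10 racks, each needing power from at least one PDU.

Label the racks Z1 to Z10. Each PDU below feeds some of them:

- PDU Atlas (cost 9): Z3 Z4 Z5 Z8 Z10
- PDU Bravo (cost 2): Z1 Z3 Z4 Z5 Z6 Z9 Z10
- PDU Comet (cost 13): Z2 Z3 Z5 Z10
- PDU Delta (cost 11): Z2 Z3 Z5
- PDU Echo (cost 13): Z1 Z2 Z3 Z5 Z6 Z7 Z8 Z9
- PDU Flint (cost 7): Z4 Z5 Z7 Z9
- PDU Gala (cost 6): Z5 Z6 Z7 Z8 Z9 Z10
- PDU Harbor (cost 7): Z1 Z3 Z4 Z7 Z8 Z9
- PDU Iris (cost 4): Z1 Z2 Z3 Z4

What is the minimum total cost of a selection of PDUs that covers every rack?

10

Gala, Iris together cover every rack (Gala ∪ Iris = {Z1, Z2, Z3, Z4, Z5, Z6, Z7, Z8, Z9, Z10}); total cost 6 + 4 = 10.
The greedy pick Bravo, Gala, Iris costs 12; no covering selection beats 10.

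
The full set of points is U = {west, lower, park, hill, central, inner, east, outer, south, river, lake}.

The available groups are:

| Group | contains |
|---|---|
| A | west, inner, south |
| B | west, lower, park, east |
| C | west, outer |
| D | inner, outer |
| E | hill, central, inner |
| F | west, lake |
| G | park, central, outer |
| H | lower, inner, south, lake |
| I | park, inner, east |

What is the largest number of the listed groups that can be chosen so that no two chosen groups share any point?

E, F are pairwise disjoint (E={hill,central,inner}; F={west,lake}).
Every remaining group overlaps one of these, and no 3 of the listed groups are pairwise disjoint, so 2 is the maximum.

2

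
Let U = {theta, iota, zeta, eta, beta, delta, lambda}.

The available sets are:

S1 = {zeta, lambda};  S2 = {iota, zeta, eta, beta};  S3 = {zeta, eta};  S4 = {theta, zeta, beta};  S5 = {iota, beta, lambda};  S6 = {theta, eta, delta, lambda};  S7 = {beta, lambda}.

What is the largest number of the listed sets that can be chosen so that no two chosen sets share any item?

S3, S5 are pairwise disjoint (S3={zeta,eta}; S5={iota,beta,lambda}).
Every remaining set overlaps one of these, and no 3 of the listed sets are pairwise disjoint, so 2 is the maximum.

2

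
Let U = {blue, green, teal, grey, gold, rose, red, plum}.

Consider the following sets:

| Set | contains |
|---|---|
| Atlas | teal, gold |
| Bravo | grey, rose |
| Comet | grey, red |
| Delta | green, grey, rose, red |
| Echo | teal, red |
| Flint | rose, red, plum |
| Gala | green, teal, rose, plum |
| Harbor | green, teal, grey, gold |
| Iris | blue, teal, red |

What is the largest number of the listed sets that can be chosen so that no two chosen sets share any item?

2

Atlas, Bravo are pairwise disjoint (Atlas={teal,gold}; Bravo={grey,rose}).
Every remaining set overlaps one of these, and no 3 of the listed sets are pairwise disjoint, so 2 is the maximum.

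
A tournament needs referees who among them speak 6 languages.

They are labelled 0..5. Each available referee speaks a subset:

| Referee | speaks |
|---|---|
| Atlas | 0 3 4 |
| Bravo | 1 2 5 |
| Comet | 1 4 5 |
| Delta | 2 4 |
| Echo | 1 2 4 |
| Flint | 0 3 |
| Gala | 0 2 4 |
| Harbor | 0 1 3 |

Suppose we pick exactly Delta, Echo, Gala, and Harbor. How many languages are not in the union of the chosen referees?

1

Union of Delta, Echo, Gala, Harbor = {0, 1, 2, 3, 4}.
Not covered: 5 — 1 language.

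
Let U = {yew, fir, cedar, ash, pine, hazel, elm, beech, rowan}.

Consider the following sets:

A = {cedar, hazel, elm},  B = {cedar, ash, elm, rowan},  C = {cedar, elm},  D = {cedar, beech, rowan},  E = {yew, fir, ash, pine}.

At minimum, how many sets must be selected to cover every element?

A, D, and E cover everything between them: the union {yew, fir, cedar, ash, pine, hazel, elm, beech, rowan} is all of U.
Each set has at most 4 elements, and 2·4 = 8 < 9 — so at least 3 sets are needed, and 3 is optimal.

3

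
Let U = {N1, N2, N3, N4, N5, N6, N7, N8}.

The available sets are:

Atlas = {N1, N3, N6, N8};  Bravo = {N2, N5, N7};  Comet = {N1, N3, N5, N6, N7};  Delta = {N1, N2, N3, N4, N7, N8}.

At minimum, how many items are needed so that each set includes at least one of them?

2

H = {N2, N3} meets every set (each contains at least one member of H), and |H| = 2.
The sets Atlas, Bravo are pairwise disjoint, so any hitting set needs a separate item for each — at least 2. Hence 2 is optimal.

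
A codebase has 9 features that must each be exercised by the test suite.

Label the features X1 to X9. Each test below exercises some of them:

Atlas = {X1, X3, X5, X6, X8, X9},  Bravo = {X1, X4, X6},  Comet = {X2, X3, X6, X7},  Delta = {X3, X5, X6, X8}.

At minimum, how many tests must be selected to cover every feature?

3

Take {Atlas, Bravo, Comet}. Their union is {X1, X2, X3, X4, X5, X6, X7, X8, X9}, which is all 9 features.
Only Comet contains X2, so Comet is forced; the remaining 5 features need at least 2 more tests (each remaining test adds at most 4) — so at least 3 tests are needed, and 3 is optimal.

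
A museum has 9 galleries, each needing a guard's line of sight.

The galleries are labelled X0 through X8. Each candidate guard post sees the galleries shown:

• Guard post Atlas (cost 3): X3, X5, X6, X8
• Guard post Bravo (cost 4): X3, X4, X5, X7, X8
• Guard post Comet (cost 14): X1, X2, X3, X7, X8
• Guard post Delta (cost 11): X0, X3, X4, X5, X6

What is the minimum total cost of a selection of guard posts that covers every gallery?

Comet, Delta together cover every gallery (Comet ∪ Delta = {X0, X1, X2, X3, X4, X5, X6, X7, X8}); total cost 14 + 11 = 25.
The greedy pick Atlas, Bravo, Comet, Delta costs 32; no covering selection beats 25.

25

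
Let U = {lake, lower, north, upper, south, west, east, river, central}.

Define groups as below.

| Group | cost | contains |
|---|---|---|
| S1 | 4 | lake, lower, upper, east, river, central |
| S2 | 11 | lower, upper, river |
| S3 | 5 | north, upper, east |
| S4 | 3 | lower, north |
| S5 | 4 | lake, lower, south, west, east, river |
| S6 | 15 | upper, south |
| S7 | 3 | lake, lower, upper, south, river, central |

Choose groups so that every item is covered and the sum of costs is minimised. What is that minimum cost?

S4, S5, S7 together cover every item (S4 ∪ S5 ∪ S7 = {lake, lower, north, upper, south, west, east, river, central}); total cost 3 + 4 + 3 = 10.
No covering selection has total cost below 10.

10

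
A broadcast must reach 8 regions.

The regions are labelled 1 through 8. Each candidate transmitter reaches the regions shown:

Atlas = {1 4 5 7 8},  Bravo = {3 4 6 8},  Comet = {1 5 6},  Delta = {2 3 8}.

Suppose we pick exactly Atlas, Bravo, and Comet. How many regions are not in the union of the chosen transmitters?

Union of Atlas, Bravo, Comet = {1, 3, 4, 5, 6, 7, 8}.
Not covered: 2 — 1 region.

1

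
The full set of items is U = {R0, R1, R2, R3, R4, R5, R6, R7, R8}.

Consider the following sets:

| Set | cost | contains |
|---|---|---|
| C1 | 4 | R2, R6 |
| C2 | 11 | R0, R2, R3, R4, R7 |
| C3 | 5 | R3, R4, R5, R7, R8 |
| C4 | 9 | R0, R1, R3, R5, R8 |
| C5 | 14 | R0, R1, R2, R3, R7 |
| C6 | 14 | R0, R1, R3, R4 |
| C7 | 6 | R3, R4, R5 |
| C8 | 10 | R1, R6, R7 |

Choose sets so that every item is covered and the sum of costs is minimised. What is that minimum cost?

18

C1, C3, C4 together cover every item (C1 ∪ C3 ∪ C4 = {R0, R1, R2, R3, R4, R5, R6, R7, R8}); total cost 4 + 5 + 9 = 18.
No covering selection has total cost below 18.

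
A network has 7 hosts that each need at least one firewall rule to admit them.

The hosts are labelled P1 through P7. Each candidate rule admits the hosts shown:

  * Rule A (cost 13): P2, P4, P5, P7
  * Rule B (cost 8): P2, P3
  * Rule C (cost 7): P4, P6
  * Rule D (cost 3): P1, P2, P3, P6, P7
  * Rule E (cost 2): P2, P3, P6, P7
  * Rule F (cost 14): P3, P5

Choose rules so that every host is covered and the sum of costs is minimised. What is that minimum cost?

A, D together cover every host (A ∪ D = {P1, P2, P3, P4, P5, P6, P7}); total cost 13 + 3 = 16.
The greedy pick E, D, A costs 18; no covering selection beats 16.

16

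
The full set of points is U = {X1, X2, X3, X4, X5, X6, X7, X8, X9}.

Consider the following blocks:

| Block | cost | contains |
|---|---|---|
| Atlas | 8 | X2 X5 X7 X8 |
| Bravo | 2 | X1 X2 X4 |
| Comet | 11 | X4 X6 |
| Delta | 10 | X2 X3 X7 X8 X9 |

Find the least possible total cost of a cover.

31

Atlas, Bravo, Comet, Delta together cover every point (Atlas ∪ Bravo ∪ Comet ∪ Delta = {X1, X2, X3, X4, X5, X6, X7, X8, X9}); total cost 8 + 2 + 11 + 10 = 31.
No covering selection has total cost below 31.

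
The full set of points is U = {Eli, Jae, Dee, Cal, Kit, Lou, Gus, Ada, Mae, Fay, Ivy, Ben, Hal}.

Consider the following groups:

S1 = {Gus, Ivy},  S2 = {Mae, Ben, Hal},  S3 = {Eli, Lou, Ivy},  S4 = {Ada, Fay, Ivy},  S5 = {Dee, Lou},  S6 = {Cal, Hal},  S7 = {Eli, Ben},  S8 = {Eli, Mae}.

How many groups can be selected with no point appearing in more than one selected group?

S4, S5, S6, S8 are pairwise disjoint (S4={Ada,Fay,Ivy}; S5={Dee,Lou}; S6={Cal,Hal}; S8={Eli,Mae}).
Every remaining group overlaps one of these, and no 5 of the listed groups are pairwise disjoint, so 4 is the maximum.

4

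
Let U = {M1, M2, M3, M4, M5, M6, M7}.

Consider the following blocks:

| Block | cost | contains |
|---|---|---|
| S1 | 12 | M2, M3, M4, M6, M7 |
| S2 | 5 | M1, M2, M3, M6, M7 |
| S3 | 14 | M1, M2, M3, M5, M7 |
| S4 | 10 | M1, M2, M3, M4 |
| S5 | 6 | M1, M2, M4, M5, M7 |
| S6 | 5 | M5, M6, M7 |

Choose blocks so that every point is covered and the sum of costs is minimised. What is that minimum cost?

S2, S5 together cover every point (S2 ∪ S5 = {M1, M2, M3, M4, M5, M6, M7}); total cost 5 + 6 = 11.
No covering selection has total cost below 11.

11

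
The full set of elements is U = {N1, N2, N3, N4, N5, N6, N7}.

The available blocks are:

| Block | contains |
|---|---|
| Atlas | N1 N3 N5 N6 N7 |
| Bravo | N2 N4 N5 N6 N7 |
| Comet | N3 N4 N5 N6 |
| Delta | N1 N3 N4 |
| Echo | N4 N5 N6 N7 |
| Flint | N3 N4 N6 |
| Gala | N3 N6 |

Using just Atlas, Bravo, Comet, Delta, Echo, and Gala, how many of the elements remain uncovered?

0

Union of Atlas, Bravo, Comet, Delta, Echo, Gala = {N1, N2, N3, N4, N5, N6, N7} — that's every element, so 0 are uncovered.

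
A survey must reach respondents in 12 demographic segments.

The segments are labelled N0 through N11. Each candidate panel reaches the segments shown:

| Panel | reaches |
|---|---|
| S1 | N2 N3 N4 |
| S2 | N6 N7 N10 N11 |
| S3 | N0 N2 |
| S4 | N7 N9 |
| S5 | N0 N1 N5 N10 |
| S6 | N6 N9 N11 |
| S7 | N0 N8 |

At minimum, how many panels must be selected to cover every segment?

S1 and S2 and S5 and S6 and S7 together: S1 ∪ S2 ∪ S5 ∪ S6 ∪ S7 = {N0, N1, N2, N3, N4, N5, N6, N7, N8, N9, N10, N11} — every segment is covered.
No 4 of the 7 panels cover everything (all 35 combinations miss at least one segment), so 5 is optimal.

5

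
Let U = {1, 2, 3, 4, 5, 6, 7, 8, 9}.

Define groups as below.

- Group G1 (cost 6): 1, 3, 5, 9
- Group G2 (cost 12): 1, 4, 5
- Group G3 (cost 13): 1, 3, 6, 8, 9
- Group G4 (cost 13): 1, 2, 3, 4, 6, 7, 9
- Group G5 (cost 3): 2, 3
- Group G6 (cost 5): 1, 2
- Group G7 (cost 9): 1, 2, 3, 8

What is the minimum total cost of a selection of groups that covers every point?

28

G1, G4, G7 together cover every point (G1 ∪ G4 ∪ G7 = {1, 2, 3, 4, 5, 6, 7, 8, 9}); total cost 6 + 13 + 9 = 28.
The greedy pick G1, G5, G4, G7 costs 31; no covering selection beats 28.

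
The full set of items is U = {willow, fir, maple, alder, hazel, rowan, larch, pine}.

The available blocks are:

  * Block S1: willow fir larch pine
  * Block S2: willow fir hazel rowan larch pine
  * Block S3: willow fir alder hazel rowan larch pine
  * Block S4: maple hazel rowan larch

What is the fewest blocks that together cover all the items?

2

S3 and S4 together: S3 ∪ S4 = {willow, fir, maple, alder, hazel, rowan, larch, pine} — every item is covered.
No single block has all 8 items (the largest, S3, has 7), so 2 is optimal.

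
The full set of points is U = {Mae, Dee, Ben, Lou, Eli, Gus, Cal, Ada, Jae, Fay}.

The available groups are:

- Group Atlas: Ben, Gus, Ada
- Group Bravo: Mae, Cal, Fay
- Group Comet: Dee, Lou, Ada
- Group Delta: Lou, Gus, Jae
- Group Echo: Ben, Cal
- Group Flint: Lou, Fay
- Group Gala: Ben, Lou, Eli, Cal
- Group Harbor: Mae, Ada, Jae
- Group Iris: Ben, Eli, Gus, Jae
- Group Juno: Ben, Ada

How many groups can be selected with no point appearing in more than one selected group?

Bravo, Comet, Iris are pairwise disjoint (Bravo={Mae,Cal,Fay}; Comet={Dee,Lou,Ada}; Iris={Ben,Eli,Gus,Jae}).
Every remaining group overlaps one of these, and no 4 of the listed groups are pairwise disjoint, so 3 is the maximum.

3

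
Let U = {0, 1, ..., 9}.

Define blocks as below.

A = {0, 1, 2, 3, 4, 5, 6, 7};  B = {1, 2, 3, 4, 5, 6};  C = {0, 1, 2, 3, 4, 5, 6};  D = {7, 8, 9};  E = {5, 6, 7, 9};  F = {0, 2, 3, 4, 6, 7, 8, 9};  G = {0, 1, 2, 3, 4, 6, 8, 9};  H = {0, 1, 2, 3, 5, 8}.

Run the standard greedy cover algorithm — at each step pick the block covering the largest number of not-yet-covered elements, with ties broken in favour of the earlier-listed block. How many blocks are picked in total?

Greedy: pick A (covers 8 new) → pick D (covers 2 new). Total picks: 2.

2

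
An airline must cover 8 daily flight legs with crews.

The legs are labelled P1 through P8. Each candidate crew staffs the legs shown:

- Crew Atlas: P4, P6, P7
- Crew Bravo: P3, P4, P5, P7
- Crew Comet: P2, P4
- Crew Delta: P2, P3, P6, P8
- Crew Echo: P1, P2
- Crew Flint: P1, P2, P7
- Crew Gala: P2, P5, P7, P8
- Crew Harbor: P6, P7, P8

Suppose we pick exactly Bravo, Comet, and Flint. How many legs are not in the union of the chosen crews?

2

Union of Bravo, Comet, Flint = {P1, P2, P3, P4, P5, P7}.
Not covered: P6, P8 — 2 legs.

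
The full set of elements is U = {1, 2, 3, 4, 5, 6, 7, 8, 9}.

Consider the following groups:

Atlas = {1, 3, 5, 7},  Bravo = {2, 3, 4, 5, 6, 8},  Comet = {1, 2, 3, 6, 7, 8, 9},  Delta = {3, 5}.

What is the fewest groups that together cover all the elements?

Bravo and Comet together: Bravo ∪ Comet = {1, 2, 3, 4, 5, 6, 7, 8, 9} — every element is covered.
No single group has all 9 elements (the largest, Comet, has 7), so 2 is optimal.

2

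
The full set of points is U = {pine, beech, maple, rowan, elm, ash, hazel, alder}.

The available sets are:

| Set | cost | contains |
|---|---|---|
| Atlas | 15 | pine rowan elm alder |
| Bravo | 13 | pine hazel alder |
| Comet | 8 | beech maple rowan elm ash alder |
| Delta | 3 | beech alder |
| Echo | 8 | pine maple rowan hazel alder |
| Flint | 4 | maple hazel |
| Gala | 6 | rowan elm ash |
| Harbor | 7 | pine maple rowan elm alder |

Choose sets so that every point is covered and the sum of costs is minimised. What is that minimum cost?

Comet, Echo together cover every point (Comet ∪ Echo = {pine, beech, maple, rowan, elm, ash, hazel, alder}); total cost 8 + 8 = 16.
No covering selection has total cost below 16.

16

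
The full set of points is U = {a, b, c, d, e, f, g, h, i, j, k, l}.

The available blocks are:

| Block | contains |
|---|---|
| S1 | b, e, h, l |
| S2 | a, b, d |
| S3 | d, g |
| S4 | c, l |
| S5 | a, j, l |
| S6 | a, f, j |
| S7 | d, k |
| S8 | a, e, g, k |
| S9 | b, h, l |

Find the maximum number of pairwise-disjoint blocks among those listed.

S6, S7, S9 are pairwise disjoint (S6={a,f,j}; S7={d,k}; S9={b,h,l}).
Every remaining block overlaps one of these, and no 4 of the listed blocks are pairwise disjoint, so 3 is the maximum.

3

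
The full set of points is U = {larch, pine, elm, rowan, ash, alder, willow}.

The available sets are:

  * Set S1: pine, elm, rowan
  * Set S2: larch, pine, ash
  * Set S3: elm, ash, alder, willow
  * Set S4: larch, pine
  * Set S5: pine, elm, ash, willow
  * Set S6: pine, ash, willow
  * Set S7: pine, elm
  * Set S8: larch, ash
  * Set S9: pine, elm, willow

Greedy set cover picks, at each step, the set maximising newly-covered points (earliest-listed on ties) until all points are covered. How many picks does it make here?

3

Greedy: pick S3 (covers 4 new) → pick S1 (covers 2 new) → pick S2 (covers 1 new). Total picks: 3.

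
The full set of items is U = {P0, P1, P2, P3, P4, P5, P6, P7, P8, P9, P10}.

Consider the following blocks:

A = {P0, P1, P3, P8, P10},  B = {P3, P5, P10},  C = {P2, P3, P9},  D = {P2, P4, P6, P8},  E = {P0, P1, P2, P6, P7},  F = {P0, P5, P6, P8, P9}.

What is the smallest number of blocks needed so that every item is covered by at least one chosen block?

A and D and E and F together: A ∪ D ∪ E ∪ F = {P0, P1, P2, P3, P4, P5, P6, P7, P8, P9, P10} — every item is covered.
No 3 of the 6 blocks cover everything (all 20 combinations miss at least one item), so 4 is optimal.

4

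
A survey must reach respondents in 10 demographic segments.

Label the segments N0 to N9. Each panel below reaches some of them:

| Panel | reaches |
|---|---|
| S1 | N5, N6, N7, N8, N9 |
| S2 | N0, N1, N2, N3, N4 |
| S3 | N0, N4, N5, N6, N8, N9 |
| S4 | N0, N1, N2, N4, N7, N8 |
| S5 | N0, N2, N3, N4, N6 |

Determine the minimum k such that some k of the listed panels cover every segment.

2

S1 and S2 together: S1 ∪ S2 = {N0, N1, N2, N3, N4, N5, N6, N7, N8, N9} — every segment is covered.
No single panel has all 10 segments (the largest, S3, has 6), so 2 is optimal.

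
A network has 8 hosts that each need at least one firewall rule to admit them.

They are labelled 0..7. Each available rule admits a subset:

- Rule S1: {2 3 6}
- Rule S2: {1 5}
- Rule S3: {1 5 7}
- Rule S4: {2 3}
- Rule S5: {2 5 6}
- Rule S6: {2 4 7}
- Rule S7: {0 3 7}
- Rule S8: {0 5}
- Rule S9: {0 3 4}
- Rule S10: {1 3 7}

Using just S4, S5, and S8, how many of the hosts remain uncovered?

Union of S4, S5, S8 = {0, 2, 3, 5, 6}.
Not covered: 1, 4, 7 — 3 hosts.

3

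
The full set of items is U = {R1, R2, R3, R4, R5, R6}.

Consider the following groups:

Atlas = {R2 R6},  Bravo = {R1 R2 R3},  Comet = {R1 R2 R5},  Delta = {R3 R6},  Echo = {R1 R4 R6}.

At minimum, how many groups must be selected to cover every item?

3

Bravo, Comet, and Echo cover everything between them: the union {R1, R2, R3, R4, R5, R6} is all of U.
Only Echo contains R4, so Echo is forced; the remaining 3 items need at least 2 more groups (each remaining group adds at most 2) — so at least 3 groups are needed, and 3 is optimal.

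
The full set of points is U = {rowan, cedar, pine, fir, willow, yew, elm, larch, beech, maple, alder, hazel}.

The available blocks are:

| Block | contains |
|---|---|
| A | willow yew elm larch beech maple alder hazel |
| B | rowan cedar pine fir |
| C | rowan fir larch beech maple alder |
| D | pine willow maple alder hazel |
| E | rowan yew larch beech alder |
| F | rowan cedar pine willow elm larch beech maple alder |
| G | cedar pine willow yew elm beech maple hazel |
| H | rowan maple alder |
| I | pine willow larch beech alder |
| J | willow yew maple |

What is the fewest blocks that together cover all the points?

C and G together: C ∪ G = {rowan, cedar, pine, fir, willow, yew, elm, larch, beech, maple, alder, hazel} — every point is covered.
No single block has all 12 points (the largest, F, has 9), so 2 is optimal.

2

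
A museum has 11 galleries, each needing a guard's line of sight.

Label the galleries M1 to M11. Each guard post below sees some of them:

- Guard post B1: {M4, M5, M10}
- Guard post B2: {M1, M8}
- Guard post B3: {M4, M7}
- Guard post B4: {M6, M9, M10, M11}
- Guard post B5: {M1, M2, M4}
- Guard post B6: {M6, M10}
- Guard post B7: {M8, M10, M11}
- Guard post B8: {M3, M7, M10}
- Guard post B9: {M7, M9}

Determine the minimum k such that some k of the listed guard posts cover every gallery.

5

Take {B1, B4, B5, B7, B8}. Their union is {M1, M2, M3, M4, M5, M6, M7, M8, M9, M10, M11}, which is all 11 galleries.
No 4 of the 9 guard posts cover everything (all 126 combinations miss at least one gallery), so 5 is optimal.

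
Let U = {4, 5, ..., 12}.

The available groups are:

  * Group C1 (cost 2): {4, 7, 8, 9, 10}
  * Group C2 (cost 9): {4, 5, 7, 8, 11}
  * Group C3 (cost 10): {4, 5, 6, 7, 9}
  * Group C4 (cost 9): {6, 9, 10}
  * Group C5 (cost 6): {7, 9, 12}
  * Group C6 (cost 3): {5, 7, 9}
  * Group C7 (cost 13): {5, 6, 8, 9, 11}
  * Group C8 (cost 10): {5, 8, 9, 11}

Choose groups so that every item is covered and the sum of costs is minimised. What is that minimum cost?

C1, C5, C7 together cover every item (C1 ∪ C5 ∪ C7 = {4, 5, 6, 7, 8, 9, 10, 11, 12}); total cost 2 + 6 + 13 = 21.
The greedy pick C1, C6, C5, C7 costs 24; no covering selection beats 21.

21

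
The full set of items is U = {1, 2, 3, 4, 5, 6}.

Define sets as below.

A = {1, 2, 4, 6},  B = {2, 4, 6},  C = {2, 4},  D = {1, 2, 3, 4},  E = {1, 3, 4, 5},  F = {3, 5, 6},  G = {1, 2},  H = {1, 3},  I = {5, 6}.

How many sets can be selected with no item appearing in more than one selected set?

3

C, H, I are pairwise disjoint (C={2,4}; H={1,3}; I={5,6}).
Every remaining set overlaps one of these, and no 4 of the listed sets are pairwise disjoint, so 3 is the maximum.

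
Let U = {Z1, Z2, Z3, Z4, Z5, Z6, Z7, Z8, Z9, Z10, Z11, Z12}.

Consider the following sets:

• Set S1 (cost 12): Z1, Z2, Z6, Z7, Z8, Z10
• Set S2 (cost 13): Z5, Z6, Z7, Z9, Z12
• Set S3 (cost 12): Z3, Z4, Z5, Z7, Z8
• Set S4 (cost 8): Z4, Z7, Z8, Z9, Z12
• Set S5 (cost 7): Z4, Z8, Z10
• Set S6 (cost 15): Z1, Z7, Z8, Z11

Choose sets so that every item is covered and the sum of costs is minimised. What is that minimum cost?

47

S1, S3, S4, S6 together cover every item (S1 ∪ S3 ∪ S4 ∪ S6 = {Z1, Z2, Z3, Z4, Z5, Z6, Z7, Z8, Z9, Z10, Z11, Z12}); total cost 12 + 12 + 8 + 15 = 47.
No covering selection has total cost below 47.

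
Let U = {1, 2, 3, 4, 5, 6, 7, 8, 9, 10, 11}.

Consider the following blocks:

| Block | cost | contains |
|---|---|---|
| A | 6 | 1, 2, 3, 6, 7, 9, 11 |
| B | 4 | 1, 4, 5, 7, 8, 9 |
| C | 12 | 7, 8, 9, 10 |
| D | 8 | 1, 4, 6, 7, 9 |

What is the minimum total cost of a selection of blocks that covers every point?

22

A, B, C together cover every point (A ∪ B ∪ C = {1, 2, 3, 4, 5, 6, 7, 8, 9, 10, 11}); total cost 6 + 4 + 12 = 22.
No covering selection has total cost below 22.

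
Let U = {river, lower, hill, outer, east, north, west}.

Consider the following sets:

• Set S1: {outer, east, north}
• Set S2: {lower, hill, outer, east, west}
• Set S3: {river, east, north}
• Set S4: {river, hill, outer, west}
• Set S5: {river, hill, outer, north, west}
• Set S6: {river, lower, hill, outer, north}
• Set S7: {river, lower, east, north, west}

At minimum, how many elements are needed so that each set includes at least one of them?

Take H = {outer, north}. Each listed set contains at least one of these, so H is a hitting set of size 2.
No single element lies in every set, so at least 2 are needed and 2 is optimal.

2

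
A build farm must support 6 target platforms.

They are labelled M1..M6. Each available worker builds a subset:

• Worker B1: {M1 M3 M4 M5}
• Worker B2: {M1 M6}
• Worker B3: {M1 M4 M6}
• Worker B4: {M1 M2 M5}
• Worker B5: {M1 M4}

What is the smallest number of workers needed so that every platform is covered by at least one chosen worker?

3

B1 and B2 and B4 together: B1 ∪ B2 ∪ B4 = {M1, M2, M3, M4, M5, M6} — every platform is covered.
Only B4 contains M2, so B4 is forced; the remaining 3 platforms need at least 2 more workers (each remaining worker adds at most 2) — so at least 3 workers are needed, and 3 is optimal.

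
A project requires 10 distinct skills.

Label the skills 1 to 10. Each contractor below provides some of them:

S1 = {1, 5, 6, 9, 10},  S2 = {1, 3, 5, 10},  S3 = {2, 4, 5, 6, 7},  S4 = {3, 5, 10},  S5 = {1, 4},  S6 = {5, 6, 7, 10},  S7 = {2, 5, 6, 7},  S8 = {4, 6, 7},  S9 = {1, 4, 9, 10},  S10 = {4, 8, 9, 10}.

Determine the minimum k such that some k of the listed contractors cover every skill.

Take {S2, S3, S10}. Their union is {1, 2, 3, 4, 5, 6, 7, 8, 9, 10}, which is all 10 skills.
Only S10 contains 8, so S10 is forced; the remaining 6 skills need at least 2 more contractors (each remaining contractor adds at most 4) — so at least 3 contractors are needed, and 3 is optimal.

3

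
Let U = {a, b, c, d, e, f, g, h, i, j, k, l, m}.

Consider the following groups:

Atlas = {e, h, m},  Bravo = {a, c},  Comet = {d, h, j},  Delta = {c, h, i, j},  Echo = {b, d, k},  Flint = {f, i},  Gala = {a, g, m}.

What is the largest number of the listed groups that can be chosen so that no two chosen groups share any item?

4

Atlas, Bravo, Echo, Flint are pairwise disjoint (Atlas={e,h,m}; Bravo={a,c}; Echo={b,d,k}; Flint={f,i}).
Every remaining group overlaps one of these, and no 5 of the listed groups are pairwise disjoint, so 4 is the maximum.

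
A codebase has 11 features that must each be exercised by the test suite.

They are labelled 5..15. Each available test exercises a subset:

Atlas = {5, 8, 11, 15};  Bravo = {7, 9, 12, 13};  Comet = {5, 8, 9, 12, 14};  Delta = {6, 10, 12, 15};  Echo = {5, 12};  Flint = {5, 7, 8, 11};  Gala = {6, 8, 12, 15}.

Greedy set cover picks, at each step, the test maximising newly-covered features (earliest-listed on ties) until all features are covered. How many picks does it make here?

4

Greedy: pick Comet (covers 5 new) → pick Delta (covers 3 new) → pick Bravo (covers 2 new) → pick Atlas (covers 1 new). Total picks: 4.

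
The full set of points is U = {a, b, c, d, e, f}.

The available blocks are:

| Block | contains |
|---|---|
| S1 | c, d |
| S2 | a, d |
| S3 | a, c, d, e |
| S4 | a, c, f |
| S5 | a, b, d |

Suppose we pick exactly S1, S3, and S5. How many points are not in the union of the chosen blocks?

Union of S1, S3, S5 = {a, b, c, d, e}.
Not covered: f — 1 point.

1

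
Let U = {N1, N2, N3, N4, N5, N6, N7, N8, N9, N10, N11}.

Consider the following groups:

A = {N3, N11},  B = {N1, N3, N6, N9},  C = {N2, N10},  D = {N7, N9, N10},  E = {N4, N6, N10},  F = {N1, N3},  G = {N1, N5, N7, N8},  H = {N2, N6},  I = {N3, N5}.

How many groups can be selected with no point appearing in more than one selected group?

D, H, I are pairwise disjoint (D={N7,N9,N10}; H={N2,N6}; I={N3,N5}).
Every remaining group overlaps one of these, and no 4 of the listed groups are pairwise disjoint, so 3 is the maximum.

3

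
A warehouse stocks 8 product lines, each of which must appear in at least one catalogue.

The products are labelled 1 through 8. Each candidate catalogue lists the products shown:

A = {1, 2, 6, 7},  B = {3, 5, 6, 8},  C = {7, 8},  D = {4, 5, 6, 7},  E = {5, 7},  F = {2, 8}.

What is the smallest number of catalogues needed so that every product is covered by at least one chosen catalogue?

3

Take {A, B, D}. Their union is {1, 2, 3, 4, 5, 6, 7, 8}, which is all 8 products.
Only A contains 1, so A is forced; the remaining 4 products need at least 2 more catalogues (each remaining catalogue adds at most 3) — so at least 3 catalogues are needed, and 3 is optimal.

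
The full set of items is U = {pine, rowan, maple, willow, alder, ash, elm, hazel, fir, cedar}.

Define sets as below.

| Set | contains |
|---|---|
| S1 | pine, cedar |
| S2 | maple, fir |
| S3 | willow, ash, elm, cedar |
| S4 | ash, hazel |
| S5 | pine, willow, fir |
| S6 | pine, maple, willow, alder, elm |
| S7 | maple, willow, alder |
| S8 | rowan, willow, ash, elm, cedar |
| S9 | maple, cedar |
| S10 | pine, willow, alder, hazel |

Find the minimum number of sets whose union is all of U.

S2 and S8 and S10 together: S2 ∪ S8 ∪ S10 = {pine, rowan, maple, willow, alder, ash, elm, hazel, fir, cedar} — every item is covered.
Only S8 contains rowan, so S8 is forced; the remaining 5 items need at least 2 more sets (each remaining set adds at most 3) — so at least 3 sets are needed, and 3 is optimal.

3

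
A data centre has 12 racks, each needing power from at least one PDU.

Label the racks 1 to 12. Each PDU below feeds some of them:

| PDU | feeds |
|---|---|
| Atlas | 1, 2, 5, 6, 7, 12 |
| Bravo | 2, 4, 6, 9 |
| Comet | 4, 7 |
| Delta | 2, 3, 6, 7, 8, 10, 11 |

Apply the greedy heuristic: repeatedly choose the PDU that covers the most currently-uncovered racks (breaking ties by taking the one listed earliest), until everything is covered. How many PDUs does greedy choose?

Greedy: pick Delta (covers 7 new) → pick Atlas (covers 3 new) → pick Bravo (covers 2 new). Total picks: 3.

3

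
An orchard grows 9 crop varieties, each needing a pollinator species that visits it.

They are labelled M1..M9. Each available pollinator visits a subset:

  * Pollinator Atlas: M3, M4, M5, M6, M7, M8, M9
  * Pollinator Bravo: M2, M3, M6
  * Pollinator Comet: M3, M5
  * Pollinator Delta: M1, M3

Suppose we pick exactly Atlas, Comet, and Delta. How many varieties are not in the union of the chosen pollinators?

Union of Atlas, Comet, Delta = {M1, M3, M4, M5, M6, M7, M8, M9}.
Not covered: M2 — 1 variety.

1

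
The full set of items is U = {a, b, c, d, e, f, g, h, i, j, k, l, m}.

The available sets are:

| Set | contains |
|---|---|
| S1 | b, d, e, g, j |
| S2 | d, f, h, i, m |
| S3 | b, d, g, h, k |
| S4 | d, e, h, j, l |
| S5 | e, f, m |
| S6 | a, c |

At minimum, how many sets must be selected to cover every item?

S2 and S3 and S4 and S6 together: S2 ∪ S3 ∪ S4 ∪ S6 = {a, b, c, d, e, f, g, h, i, j, k, l, m} — every item is covered.
Only S6 contains a, so S6 is forced; the remaining 11 items need at least 3 more sets (each remaining set adds at most 5) — so at least 4 sets are needed, and 4 is optimal.

4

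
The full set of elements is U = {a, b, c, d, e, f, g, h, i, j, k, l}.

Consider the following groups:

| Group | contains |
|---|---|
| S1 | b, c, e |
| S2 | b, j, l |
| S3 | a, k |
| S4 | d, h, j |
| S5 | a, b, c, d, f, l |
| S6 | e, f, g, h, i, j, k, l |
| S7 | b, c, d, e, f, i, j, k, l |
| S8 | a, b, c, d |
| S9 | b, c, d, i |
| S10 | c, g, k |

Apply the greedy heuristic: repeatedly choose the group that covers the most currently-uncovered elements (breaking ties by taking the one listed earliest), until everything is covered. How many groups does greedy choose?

3

Greedy: pick S7 (covers 9 new) → pick S6 (covers 2 new) → pick S3 (covers 1 new). Total picks: 3.
(The true minimum cover uses only 2 groups, so greedy is not optimal here.)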